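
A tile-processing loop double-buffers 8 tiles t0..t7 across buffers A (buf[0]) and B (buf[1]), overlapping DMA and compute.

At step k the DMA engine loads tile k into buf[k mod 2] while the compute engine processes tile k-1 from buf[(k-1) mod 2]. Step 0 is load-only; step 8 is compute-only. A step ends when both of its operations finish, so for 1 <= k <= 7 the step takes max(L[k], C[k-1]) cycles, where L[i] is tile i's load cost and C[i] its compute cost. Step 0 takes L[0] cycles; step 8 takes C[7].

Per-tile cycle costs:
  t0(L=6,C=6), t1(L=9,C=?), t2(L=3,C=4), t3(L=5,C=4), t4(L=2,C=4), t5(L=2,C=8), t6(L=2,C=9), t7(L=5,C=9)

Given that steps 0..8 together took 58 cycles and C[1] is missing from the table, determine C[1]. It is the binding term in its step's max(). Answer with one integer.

C[1] = 4

step 0 | dur = L[0]=6 = 6
step 1 | dur = max(L[1]=9, C[0]=6) = 9
step 2 | dur = max(L[2]=3, C[1]=?) = C[1]  (unknown; binding)
step 3 | dur = max(L[3]=5, C[2]=4) = 5
step 4 | dur = max(L[4]=2, C[3]=4) = 4
step 5 | dur = max(L[5]=2, C[4]=4) = 4
step 6 | dur = max(L[6]=2, C[5]=8) = 8
step 7 | dur = max(L[7]=5, C[6]=9) = 9
step 8 | dur = C[7]=9 = 9
sum of known step durations = 54
dur[2] = total - known = 58 - 54 = 4
C[1] is the binding max in step 2, so C[1] = dur[2] = 4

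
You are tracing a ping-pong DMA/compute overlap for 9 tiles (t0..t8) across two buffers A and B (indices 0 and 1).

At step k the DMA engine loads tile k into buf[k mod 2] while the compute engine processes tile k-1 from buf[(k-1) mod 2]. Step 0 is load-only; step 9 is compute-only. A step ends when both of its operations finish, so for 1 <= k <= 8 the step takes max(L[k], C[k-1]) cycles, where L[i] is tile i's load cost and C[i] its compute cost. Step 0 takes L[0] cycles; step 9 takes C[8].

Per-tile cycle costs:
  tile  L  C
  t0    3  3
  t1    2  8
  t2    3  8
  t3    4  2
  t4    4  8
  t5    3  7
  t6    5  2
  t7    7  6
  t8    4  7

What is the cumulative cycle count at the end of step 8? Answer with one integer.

[0] DMA t0→A (3c) ∥ CU idle ⇒ 3c, clock 3
[1] DMA t1→B (2c) ∥ CU A:t0 (3c) ⇒ 3c, clock 6
[2] DMA t2→A (3c) ∥ CU B:t1 (8c) ⇒ 8c, clock 14
[3] DMA t3→B (4c) ∥ CU A:t2 (8c) ⇒ 8c, clock 22
[4] DMA t4→A (4c) ∥ CU B:t3 (2c) ⇒ 4c, clock 26
[5] DMA t5→B (3c) ∥ CU A:t4 (8c) ⇒ 8c, clock 34
[6] DMA t6→A (5c) ∥ CU B:t5 (7c) ⇒ 7c, clock 41
[7] DMA t7→B (7c) ∥ CU A:t6 (2c) ⇒ 7c, clock 48
[8] DMA t8→A (4c) ∥ CU B:t7 (6c) ⇒ 6c, clock 54
[9] DMA idle ∥ CU A:t8 (7c) ⇒ 7c, clock 61

end_cycle[8] = 54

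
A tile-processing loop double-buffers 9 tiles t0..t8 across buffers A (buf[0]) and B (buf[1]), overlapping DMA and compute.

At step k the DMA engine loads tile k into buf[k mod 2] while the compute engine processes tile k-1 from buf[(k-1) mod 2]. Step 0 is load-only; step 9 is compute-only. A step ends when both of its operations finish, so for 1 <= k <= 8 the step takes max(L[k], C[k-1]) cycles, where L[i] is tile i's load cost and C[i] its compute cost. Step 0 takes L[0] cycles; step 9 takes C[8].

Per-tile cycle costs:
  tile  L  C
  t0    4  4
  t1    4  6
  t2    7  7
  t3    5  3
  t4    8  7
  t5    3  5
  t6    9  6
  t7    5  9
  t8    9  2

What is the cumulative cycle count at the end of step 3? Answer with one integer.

  0. 4=4c; end=4; A:t0 B:-
  1. max(4,4)=4c; end=8; A:t0 B:t1
  2. max(7,6)=7c; end=15; A:t2 B:t1
  3. max(5,7)=7c; end=22; A:t2 B:t3
  4. max(8,3)=8c; end=30; A:t4 B:t3
  5. max(3,7)=7c; end=37; A:t4 B:t5
  6. max(9,5)=9c; end=46; A:t6 B:t5
  7. max(5,6)=6c; end=52; A:t6 B:t7
  8. max(9,9)=9c; end=61; A:t8 B:t7
  9. 2=2c; end=63; A:t8 B:t7

end_cycle[3] = 22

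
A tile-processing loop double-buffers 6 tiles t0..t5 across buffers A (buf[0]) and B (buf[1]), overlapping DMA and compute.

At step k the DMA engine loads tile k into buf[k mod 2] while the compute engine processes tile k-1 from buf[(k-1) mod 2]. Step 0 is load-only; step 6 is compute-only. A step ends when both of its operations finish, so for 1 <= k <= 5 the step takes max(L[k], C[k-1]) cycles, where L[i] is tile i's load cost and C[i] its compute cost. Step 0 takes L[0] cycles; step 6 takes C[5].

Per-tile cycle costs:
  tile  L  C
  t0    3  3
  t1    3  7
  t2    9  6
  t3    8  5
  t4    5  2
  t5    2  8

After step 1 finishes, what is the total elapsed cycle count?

  0. 3=3c; end=3; A:t0 B:-
  1. max(3,3)=3c; end=6; A:t0 B:t1
  2. max(9,7)=9c; end=15; A:t2 B:t1
  3. max(8,6)=8c; end=23; A:t2 B:t3
  4. max(5,5)=5c; end=28; A:t4 B:t3
  5. max(2,2)=2c; end=30; A:t4 B:t5
  6. 8=8c; end=38; A:t4 B:t5

end_cycle[1] = 6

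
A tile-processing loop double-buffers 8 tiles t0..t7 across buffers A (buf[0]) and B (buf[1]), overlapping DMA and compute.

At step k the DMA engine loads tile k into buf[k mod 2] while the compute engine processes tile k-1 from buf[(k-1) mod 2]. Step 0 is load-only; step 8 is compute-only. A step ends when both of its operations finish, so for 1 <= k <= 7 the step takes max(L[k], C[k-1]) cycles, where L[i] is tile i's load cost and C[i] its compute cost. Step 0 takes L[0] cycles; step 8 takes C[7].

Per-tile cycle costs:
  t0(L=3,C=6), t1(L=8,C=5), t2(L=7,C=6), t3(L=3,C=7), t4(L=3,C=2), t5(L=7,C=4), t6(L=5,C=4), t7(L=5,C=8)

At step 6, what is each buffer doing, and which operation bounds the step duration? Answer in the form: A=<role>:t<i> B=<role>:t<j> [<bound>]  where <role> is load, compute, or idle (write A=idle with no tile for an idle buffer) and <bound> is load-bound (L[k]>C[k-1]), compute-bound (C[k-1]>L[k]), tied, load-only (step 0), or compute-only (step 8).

k=0 load=t0/3c comp=- wait=3 total=3
k=1 load=t1/8c comp=t0/6c wait=8 total=11
k=2 load=t2/7c comp=t1/5c wait=7 total=18
k=3 load=t3/3c comp=t2/6c wait=6 total=24
k=4 load=t4/3c comp=t3/7c wait=7 total=31
k=5 load=t5/7c comp=t4/2c wait=7 total=38
k=6 load=t6/5c comp=t5/4c wait=5 total=43
k=7 load=t7/5c comp=t6/4c wait=5 total=48
k=8 load=- comp=t7/8c wait=8 total=56

step 6: A=load:t6 B=compute:t5 [load-bound]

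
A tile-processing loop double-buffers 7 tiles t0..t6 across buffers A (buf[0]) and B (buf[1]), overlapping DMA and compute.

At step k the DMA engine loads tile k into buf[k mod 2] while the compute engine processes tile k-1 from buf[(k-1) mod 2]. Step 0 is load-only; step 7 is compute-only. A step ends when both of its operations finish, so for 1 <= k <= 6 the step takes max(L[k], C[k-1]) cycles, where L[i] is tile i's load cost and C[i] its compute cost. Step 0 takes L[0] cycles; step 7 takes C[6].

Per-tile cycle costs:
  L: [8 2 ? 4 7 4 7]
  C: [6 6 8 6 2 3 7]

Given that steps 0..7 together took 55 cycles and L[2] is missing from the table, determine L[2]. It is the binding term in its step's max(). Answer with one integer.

step 0 | dur = L[0]=8 = 8
step 1 | dur = max(L[1]=2, C[0]=6) = 6
step 2 | dur = max(L[2]=?, C[1]=6) = L[2]  (unknown; binding)
step 3 | dur = max(L[3]=4, C[2]=8) = 8
step 4 | dur = max(L[4]=7, C[3]=6) = 7
step 5 | dur = max(L[5]=4, C[4]=2) = 4
step 6 | dur = max(L[6]=7, C[5]=3) = 7
step 7 | dur = C[6]=7 = 7
sum of known step durations = 47
dur[2] = total - known = 55 - 47 = 8
L[2] is the binding max in step 2, so L[2] = dur[2] = 8

L[2] = 8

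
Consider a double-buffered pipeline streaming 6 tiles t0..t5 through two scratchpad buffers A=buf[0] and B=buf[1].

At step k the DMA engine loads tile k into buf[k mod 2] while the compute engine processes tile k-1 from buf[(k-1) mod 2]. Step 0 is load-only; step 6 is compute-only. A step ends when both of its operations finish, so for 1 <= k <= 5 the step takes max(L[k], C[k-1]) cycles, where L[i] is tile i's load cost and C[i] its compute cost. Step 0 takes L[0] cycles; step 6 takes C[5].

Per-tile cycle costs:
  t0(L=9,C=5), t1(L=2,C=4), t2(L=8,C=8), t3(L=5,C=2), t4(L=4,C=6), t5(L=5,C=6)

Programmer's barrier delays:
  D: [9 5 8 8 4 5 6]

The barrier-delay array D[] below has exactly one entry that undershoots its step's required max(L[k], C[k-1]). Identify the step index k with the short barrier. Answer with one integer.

hazard at step 5

k=0 barrier L[0]=9→9c, D[0]=9 ok
k=1 barrier max(L[1]=2,C[0]=5)→5c, D[1]=5 ok
k=2 barrier max(L[2]=8,C[1]=4)→8c, D[2]=8 ok
k=3 barrier max(L[3]=5,C[2]=8)→8c, D[3]=8 ok
k=4 barrier max(L[4]=4,C[3]=2)→4c, D[4]=4 ok
k=5 barrier max(L[5]=5,C[4]=6)→6c, D[5]=5 SHORT
k=6 barrier C[5]=6→6c, D[6]=6 ok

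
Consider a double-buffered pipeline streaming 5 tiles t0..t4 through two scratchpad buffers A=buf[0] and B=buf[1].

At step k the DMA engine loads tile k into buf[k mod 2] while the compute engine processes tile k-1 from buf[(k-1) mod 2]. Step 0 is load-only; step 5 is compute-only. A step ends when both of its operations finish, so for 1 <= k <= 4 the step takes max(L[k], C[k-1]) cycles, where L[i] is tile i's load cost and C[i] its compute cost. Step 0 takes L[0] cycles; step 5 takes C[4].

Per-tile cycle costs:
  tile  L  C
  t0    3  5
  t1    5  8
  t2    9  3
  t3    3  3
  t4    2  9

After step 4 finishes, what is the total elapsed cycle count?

end_cycle[4] = 23

[0] DMA t0→A (3c) ∥ CU idle ⇒ 3c, clock 3
[1] DMA t1→B (5c) ∥ CU A:t0 (5c) ⇒ 5c, clock 8
[2] DMA t2→A (9c) ∥ CU B:t1 (8c) ⇒ 9c, clock 17
[3] DMA t3→B (3c) ∥ CU A:t2 (3c) ⇒ 3c, clock 20
[4] DMA t4→A (2c) ∥ CU B:t3 (3c) ⇒ 3c, clock 23
[5] DMA idle ∥ CU A:t4 (9c) ⇒ 9c, clock 32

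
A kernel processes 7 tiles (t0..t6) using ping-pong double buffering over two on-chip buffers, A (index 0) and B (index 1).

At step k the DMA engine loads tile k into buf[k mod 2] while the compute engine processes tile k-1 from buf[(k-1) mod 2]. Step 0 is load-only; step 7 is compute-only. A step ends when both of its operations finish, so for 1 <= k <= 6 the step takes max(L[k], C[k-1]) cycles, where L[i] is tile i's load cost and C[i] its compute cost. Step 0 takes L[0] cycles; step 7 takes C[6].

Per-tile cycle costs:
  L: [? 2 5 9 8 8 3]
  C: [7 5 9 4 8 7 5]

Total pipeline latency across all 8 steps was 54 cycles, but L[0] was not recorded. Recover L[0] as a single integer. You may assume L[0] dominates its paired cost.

step 0 | dur = L[0]=? = L[0]  (unknown; binding)
step 1 | dur = max(L[1]=2, C[0]=7) = 7
step 2 | dur = max(L[2]=5, C[1]=5) = 5
step 3 | dur = max(L[3]=9, C[2]=9) = 9
step 4 | dur = max(L[4]=8, C[3]=4) = 8
step 5 | dur = max(L[5]=8, C[4]=8) = 8
step 6 | dur = max(L[6]=3, C[5]=7) = 7
step 7 | dur = C[6]=5 = 5
sum of known step durations = 49
dur[0] = total - known = 54 - 49 = 5
L[0] is the binding max in step 0, so L[0] = dur[0] = 5

L[0] = 5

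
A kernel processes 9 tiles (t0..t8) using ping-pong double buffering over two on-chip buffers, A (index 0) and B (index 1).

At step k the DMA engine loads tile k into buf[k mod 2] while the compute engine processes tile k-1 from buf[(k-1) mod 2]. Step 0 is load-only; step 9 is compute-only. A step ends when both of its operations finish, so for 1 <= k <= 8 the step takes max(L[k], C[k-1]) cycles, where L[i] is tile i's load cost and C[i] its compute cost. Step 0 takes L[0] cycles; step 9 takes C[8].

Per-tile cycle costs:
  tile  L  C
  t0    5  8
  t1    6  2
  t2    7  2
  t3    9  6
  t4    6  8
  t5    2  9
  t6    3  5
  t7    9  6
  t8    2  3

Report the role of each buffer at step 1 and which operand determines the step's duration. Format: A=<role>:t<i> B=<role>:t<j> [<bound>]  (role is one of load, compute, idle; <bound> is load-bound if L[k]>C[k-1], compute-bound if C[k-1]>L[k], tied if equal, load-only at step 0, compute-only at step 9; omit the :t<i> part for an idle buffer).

step 0: L[0]=5 → dur=5, Σ=5 | A=load:t0 B=idle [load-only]
step 1: L[1]=6 C[0]=8 → dur=8, Σ=13 | A=compute:t0 B=load:t1 [compute-bound]
step 2: L[2]=7 C[1]=2 → dur=7, Σ=20 | A=load:t2 B=compute:t1 [load-bound]
step 3: L[3]=9 C[2]=2 → dur=9, Σ=29 | A=compute:t2 B=load:t3 [load-bound]
step 4: L[4]=6 C[3]=6 → dur=6, Σ=35 | A=load:t4 B=compute:t3 [tied]
step 5: L[5]=2 C[4]=8 → dur=8, Σ=43 | A=compute:t4 B=load:t5 [compute-bound]
step 6: L[6]=3 C[5]=9 → dur=9, Σ=52 | A=load:t6 B=compute:t5 [compute-bound]
step 7: L[7]=9 C[6]=5 → dur=9, Σ=61 | A=compute:t6 B=load:t7 [load-bound]
step 8: L[8]=2 C[7]=6 → dur=6, Σ=67 | A=load:t8 B=compute:t7 [compute-bound]
step 9: C[8]=3 → dur=3, Σ=70 | A=compute:t8 B=idle [compute-only]

step 1: A=compute:t0 B=load:t1 [compute-bound]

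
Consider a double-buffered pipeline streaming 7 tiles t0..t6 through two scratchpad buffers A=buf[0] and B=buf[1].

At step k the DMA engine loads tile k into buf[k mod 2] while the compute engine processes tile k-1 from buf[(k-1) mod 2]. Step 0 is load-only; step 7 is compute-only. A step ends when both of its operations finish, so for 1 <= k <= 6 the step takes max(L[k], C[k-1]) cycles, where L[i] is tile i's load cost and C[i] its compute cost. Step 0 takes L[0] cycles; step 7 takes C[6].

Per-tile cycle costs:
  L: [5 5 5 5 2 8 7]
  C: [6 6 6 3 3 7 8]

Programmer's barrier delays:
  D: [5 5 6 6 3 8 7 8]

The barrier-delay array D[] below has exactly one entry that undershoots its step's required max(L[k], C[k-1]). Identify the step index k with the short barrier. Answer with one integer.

k=0 barrier L[0]=5→5c, D[0]=5 ok
k=1 barrier max(L[1]=5,C[0]=6)→6c, D[1]=5 SHORT
k=2 barrier max(L[2]=5,C[1]=6)→6c, D[2]=6 ok
k=3 barrier max(L[3]=5,C[2]=6)→6c, D[3]=6 ok
k=4 barrier max(L[4]=2,C[3]=3)→3c, D[4]=3 ok
k=5 barrier max(L[5]=8,C[4]=3)→8c, D[5]=8 ok
k=6 barrier max(L[6]=7,C[5]=7)→7c, D[6]=7 ok
k=7 barrier C[6]=8→8c, D[7]=8 ok

hazard at step 1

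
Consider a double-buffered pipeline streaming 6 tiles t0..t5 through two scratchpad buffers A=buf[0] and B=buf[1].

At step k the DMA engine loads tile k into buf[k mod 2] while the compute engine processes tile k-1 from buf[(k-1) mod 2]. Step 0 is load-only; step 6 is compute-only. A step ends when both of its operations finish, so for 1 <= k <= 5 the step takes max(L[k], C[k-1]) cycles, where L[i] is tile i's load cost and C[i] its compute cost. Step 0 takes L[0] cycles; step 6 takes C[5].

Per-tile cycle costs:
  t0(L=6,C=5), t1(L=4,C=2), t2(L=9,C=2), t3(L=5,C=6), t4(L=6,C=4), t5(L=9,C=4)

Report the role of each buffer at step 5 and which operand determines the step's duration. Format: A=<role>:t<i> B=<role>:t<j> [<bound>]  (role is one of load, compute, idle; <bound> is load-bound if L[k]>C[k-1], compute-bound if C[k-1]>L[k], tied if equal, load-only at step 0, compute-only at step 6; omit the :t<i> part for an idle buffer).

  0. 6=6c; end=6; A:t0 B:-
  1. max(4,5)=5c; end=11; A:t0 B:t1
  2. max(9,2)=9c; end=20; A:t2 B:t1
  3. max(5,2)=5c; end=25; A:t2 B:t3
  4. max(6,6)=6c; end=31; A:t4 B:t3
  5. max(9,4)=9c; end=40; A:t4 B:t5
  6. 4=4c; end=44; A:t4 B:t5

step 5: A=compute:t4 B=load:t5 [load-bound]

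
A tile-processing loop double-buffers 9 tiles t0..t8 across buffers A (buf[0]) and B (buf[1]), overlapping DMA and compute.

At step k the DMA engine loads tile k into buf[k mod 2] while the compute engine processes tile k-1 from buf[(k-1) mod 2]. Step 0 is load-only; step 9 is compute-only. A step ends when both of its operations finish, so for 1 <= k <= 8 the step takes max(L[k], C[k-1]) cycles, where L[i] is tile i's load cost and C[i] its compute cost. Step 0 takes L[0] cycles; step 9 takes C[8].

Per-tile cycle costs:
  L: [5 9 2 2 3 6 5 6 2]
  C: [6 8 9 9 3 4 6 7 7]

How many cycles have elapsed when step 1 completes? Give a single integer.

end_cycle[1] = 14

  0. 5=5c; end=5; A:t0 B:-
  1. max(9,6)=9c; end=14; A:t0 B:t1
  2. max(2,8)=8c; end=22; A:t2 B:t1
  3. max(2,9)=9c; end=31; A:t2 B:t3
  4. max(3,9)=9c; end=40; A:t4 B:t3
  5. max(6,3)=6c; end=46; A:t4 B:t5
  6. max(5,4)=5c; end=51; A:t6 B:t5
  7. max(6,6)=6c; end=57; A:t6 B:t7
  8. max(2,7)=7c; end=64; A:t8 B:t7
  9. 7=7c; end=71; A:t8 B:t7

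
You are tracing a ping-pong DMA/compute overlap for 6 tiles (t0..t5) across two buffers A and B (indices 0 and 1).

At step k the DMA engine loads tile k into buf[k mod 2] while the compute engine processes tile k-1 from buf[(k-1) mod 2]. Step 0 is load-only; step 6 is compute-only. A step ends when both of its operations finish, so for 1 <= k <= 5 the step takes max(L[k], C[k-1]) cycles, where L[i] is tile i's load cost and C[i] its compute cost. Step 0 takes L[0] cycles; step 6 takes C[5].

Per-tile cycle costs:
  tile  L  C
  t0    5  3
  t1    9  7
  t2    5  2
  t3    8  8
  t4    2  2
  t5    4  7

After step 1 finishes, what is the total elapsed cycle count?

k=0 load=t0/5c comp=- wait=5 total=5
k=1 load=t1/9c comp=t0/3c wait=9 total=14
k=2 load=t2/5c comp=t1/7c wait=7 total=21
k=3 load=t3/8c comp=t2/2c wait=8 total=29
k=4 load=t4/2c comp=t3/8c wait=8 total=37
k=5 load=t5/4c comp=t4/2c wait=4 total=41
k=6 load=- comp=t5/7c wait=7 total=48

end_cycle[1] = 14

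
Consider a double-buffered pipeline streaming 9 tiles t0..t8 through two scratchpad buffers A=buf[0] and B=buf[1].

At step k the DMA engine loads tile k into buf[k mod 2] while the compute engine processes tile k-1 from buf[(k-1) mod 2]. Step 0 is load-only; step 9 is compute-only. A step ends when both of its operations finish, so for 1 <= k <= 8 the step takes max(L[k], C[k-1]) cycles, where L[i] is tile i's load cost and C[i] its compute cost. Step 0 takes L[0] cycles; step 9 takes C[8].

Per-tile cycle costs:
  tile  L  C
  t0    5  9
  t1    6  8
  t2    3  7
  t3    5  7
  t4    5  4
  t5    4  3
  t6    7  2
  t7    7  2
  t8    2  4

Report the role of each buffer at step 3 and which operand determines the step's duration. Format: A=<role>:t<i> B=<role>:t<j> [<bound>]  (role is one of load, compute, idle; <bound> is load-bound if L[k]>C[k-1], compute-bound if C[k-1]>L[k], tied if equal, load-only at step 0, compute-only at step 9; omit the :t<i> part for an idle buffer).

[0] DMA t0→A (5c) ∥ CU idle ⇒ 5c, clock 5
[1] DMA t1→B (6c) ∥ CU A:t0 (9c) ⇒ 9c, clock 14
[2] DMA t2→A (3c) ∥ CU B:t1 (8c) ⇒ 8c, clock 22
[3] DMA t3→B (5c) ∥ CU A:t2 (7c) ⇒ 7c, clock 29
[4] DMA t4→A (5c) ∥ CU B:t3 (7c) ⇒ 7c, clock 36
[5] DMA t5→B (4c) ∥ CU A:t4 (4c) ⇒ 4c, clock 40
[6] DMA t6→A (7c) ∥ CU B:t5 (3c) ⇒ 7c, clock 47
[7] DMA t7→B (7c) ∥ CU A:t6 (2c) ⇒ 7c, clock 54
[8] DMA t8→A (2c) ∥ CU B:t7 (2c) ⇒ 2c, clock 56
[9] DMA idle ∥ CU A:t8 (4c) ⇒ 4c, clock 60

step 3: A=compute:t2 B=load:t3 [compute-bound]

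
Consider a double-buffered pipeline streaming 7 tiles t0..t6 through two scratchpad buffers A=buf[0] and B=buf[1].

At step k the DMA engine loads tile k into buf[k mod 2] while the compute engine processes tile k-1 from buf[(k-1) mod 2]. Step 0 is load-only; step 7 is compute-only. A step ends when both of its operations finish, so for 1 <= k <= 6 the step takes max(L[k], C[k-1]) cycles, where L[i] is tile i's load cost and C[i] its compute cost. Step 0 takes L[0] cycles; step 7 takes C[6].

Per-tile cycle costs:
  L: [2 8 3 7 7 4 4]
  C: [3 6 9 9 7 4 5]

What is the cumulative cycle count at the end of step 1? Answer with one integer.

step 0: L[0]=2 → dur=2, Σ=2 | A=load:t0 B=idle [load-only]
step 1: L[1]=8 C[0]=3 → dur=8, Σ=10 | A=compute:t0 B=load:t1 [load-bound]
step 2: L[2]=3 C[1]=6 → dur=6, Σ=16 | A=load:t2 B=compute:t1 [compute-bound]
step 3: L[3]=7 C[2]=9 → dur=9, Σ=25 | A=compute:t2 B=load:t3 [compute-bound]
step 4: L[4]=7 C[3]=9 → dur=9, Σ=34 | A=load:t4 B=compute:t3 [compute-bound]
step 5: L[5]=4 C[4]=7 → dur=7, Σ=41 | A=compute:t4 B=load:t5 [compute-bound]
step 6: L[6]=4 C[5]=4 → dur=4, Σ=45 | A=load:t6 B=compute:t5 [tied]
step 7: C[6]=5 → dur=5, Σ=50 | A=compute:t6 B=idle [compute-only]

end_cycle[1] = 10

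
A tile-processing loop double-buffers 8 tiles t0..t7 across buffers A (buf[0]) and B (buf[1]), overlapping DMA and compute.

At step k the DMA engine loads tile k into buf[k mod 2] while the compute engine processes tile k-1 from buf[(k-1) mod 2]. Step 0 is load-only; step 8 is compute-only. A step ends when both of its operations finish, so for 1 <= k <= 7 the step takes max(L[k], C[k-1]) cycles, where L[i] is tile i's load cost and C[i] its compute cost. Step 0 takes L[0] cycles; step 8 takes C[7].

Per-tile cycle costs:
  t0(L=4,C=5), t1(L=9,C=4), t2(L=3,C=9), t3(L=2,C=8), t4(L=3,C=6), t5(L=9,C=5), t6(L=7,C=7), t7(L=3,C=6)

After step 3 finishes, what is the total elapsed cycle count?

end_cycle[3] = 26

k=0 load=t0/4c comp=- wait=4 total=4
k=1 load=t1/9c comp=t0/5c wait=9 total=13
k=2 load=t2/3c comp=t1/4c wait=4 total=17
k=3 load=t3/2c comp=t2/9c wait=9 total=26
k=4 load=t4/3c comp=t3/8c wait=8 total=34
k=5 load=t5/9c comp=t4/6c wait=9 total=43
k=6 load=t6/7c comp=t5/5c wait=7 total=50
k=7 load=t7/3c comp=t6/7c wait=7 total=57
k=8 load=- comp=t7/6c wait=6 total=63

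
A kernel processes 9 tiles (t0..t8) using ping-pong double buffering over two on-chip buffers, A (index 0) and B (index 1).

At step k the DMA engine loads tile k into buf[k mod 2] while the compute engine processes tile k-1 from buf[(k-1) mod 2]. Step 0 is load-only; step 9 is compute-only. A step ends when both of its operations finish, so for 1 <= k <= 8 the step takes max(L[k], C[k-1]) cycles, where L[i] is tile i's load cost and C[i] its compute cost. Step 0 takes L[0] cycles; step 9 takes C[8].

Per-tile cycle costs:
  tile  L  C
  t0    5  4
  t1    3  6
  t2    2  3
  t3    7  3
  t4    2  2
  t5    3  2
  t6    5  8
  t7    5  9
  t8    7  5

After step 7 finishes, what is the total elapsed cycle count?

[0] DMA t0→A (5c) ∥ CU idle ⇒ 5c, clock 5
[1] DMA t1→B (3c) ∥ CU A:t0 (4c) ⇒ 4c, clock 9
[2] DMA t2→A (2c) ∥ CU B:t1 (6c) ⇒ 6c, clock 15
[3] DMA t3→B (7c) ∥ CU A:t2 (3c) ⇒ 7c, clock 22
[4] DMA t4→A (2c) ∥ CU B:t3 (3c) ⇒ 3c, clock 25
[5] DMA t5→B (3c) ∥ CU A:t4 (2c) ⇒ 3c, clock 28
[6] DMA t6→A (5c) ∥ CU B:t5 (2c) ⇒ 5c, clock 33
[7] DMA t7→B (5c) ∥ CU A:t6 (8c) ⇒ 8c, clock 41
[8] DMA t8→A (7c) ∥ CU B:t7 (9c) ⇒ 9c, clock 50
[9] DMA idle ∥ CU A:t8 (5c) ⇒ 5c, clock 55

end_cycle[7] = 41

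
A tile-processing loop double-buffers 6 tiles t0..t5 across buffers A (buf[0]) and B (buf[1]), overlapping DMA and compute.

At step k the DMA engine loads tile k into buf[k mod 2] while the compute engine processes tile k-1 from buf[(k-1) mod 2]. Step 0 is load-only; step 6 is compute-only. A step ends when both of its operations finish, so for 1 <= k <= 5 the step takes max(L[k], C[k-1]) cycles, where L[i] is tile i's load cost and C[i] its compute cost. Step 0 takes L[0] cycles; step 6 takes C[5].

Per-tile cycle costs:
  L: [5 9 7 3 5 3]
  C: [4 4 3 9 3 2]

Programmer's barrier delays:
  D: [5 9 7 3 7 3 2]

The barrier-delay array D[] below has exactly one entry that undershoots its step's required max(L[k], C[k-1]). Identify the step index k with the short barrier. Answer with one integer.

step 0: need L[0]=5 = 5; D[0]=5 ok
step 1: need max(L[1]=9,C[0]=4) = 9; D[1]=9 ok
step 2: need max(L[2]=7,C[1]=4) = 7; D[2]=7 ok
step 3: need max(L[3]=3,C[2]=3) = 3; D[3]=3 ok
step 4: need max(L[4]=5,C[3]=9) = 9; D[4]=7 SHORT
step 5: need max(L[5]=3,C[4]=3) = 3; D[5]=3 ok
step 6: need C[5]=2 = 2; D[6]=2 ok

hazard at step 4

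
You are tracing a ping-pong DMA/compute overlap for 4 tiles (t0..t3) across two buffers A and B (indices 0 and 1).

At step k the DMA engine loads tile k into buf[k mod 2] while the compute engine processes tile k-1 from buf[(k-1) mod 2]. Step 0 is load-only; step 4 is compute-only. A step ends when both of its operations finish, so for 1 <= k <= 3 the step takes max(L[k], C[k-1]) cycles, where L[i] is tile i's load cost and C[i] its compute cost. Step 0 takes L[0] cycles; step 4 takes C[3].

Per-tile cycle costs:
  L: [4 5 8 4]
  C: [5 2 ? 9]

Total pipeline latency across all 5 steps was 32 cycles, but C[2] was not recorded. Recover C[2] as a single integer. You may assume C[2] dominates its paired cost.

C[2] = 6

step 0 | dur = L[0]=4 = 4
step 1 | dur = max(L[1]=5, C[0]=5) = 5
step 2 | dur = max(L[2]=8, C[1]=2) = 8
step 3 | dur = max(L[3]=4, C[2]=?) = C[2]  (unknown; binding)
step 4 | dur = C[3]=9 = 9
sum of known step durations = 26
dur[3] = total - known = 32 - 26 = 6
C[2] is the binding max in step 3, so C[2] = dur[3] = 6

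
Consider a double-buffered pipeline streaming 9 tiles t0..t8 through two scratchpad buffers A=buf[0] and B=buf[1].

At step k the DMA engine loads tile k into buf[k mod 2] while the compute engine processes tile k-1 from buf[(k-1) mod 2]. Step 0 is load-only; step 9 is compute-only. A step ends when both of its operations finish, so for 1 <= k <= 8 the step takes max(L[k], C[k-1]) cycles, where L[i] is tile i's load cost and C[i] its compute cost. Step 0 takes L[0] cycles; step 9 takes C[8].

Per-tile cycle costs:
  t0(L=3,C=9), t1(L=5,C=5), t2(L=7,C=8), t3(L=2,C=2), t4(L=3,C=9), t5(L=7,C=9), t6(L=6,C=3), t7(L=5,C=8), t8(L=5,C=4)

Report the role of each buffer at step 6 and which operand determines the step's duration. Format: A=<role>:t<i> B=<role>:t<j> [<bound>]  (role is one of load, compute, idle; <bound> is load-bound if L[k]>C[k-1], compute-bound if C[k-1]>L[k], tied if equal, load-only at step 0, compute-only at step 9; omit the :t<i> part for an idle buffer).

step 6: A=load:t6 B=compute:t5 [compute-bound]

  0. 3=3c; end=3; A:t0 B:-
  1. max(5,9)=9c; end=12; A:t0 B:t1
  2. max(7,5)=7c; end=19; A:t2 B:t1
  3. max(2,8)=8c; end=27; A:t2 B:t3
  4. max(3,2)=3c; end=30; A:t4 B:t3
  5. max(7,9)=9c; end=39; A:t4 B:t5
  6. max(6,9)=9c; end=48; A:t6 B:t5
  7. max(5,3)=5c; end=53; A:t6 B:t7
  8. max(5,8)=8c; end=61; A:t8 B:t7
  9. 4=4c; end=65; A:t8 B:t7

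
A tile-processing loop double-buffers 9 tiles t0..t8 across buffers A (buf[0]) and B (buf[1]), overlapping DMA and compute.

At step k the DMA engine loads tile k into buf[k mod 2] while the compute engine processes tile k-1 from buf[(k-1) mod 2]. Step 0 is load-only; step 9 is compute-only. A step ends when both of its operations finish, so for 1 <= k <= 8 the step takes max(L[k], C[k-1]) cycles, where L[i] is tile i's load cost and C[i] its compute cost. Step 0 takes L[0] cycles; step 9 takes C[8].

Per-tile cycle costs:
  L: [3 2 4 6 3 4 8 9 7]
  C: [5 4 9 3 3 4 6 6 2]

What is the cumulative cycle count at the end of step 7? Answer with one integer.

  0. 3=3c; end=3; A:t0 B:-
  1. max(2,5)=5c; end=8; A:t0 B:t1
  2. max(4,4)=4c; end=12; A:t2 B:t1
  3. max(6,9)=9c; end=21; A:t2 B:t3
  4. max(3,3)=3c; end=24; A:t4 B:t3
  5. max(4,3)=4c; end=28; A:t4 B:t5
  6. max(8,4)=8c; end=36; A:t6 B:t5
  7. max(9,6)=9c; end=45; A:t6 B:t7
  8. max(7,6)=7c; end=52; A:t8 B:t7
  9. 2=2c; end=54; A:t8 B:t7

end_cycle[7] = 45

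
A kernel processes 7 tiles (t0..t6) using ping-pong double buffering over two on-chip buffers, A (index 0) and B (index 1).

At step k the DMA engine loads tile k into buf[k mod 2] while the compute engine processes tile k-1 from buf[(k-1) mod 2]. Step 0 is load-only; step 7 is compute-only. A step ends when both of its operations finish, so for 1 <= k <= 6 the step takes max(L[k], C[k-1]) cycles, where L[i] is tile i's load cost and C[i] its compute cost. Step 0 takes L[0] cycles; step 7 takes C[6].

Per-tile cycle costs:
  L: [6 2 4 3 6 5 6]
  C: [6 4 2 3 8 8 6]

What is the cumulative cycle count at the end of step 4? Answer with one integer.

[0] DMA t0→A (6c) ∥ CU idle ⇒ 6c, clock 6
[1] DMA t1→B (2c) ∥ CU A:t0 (6c) ⇒ 6c, clock 12
[2] DMA t2→A (4c) ∥ CU B:t1 (4c) ⇒ 4c, clock 16
[3] DMA t3→B (3c) ∥ CU A:t2 (2c) ⇒ 3c, clock 19
[4] DMA t4→A (6c) ∥ CU B:t3 (3c) ⇒ 6c, clock 25
[5] DMA t5→B (5c) ∥ CU A:t4 (8c) ⇒ 8c, clock 33
[6] DMA t6→A (6c) ∥ CU B:t5 (8c) ⇒ 8c, clock 41
[7] DMA idle ∥ CU A:t6 (6c) ⇒ 6c, clock 47

end_cycle[4] = 25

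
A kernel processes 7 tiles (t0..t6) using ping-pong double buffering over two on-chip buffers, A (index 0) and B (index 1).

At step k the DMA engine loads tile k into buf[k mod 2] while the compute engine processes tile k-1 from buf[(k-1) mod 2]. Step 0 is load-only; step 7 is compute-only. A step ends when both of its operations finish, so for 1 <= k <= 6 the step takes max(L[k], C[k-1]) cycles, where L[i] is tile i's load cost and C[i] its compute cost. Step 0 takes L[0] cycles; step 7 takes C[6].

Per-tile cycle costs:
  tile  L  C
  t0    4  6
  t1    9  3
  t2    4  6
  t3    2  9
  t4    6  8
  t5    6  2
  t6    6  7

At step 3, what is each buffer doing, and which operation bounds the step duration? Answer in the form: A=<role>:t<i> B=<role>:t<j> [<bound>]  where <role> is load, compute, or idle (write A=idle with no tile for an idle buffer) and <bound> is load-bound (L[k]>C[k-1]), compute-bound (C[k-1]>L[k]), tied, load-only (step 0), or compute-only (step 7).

step 3: A=compute:t2 B=load:t3 [compute-bound]

k=0 load=t0/4c comp=- wait=4 total=4
k=1 load=t1/9c comp=t0/6c wait=9 total=13
k=2 load=t2/4c comp=t1/3c wait=4 total=17
k=3 load=t3/2c comp=t2/6c wait=6 total=23
k=4 load=t4/6c comp=t3/9c wait=9 total=32
k=5 load=t5/6c comp=t4/8c wait=8 total=40
k=6 load=t6/6c comp=t5/2c wait=6 total=46
k=7 load=- comp=t6/7c wait=7 total=53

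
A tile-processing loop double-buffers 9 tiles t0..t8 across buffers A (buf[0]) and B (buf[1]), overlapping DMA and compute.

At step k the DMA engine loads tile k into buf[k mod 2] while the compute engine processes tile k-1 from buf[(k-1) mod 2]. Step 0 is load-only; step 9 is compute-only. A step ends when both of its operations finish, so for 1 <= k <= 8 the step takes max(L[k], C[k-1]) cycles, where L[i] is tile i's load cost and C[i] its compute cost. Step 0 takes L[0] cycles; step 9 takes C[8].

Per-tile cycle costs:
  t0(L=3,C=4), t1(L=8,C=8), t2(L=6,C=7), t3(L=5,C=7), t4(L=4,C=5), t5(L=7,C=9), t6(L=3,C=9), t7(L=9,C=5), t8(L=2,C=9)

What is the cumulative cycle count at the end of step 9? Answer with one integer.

end_cycle[9] = 72

  0. 3=3c; end=3; A:t0 B:-
  1. max(8,4)=8c; end=11; A:t0 B:t1
  2. max(6,8)=8c; end=19; A:t2 B:t1
  3. max(5,7)=7c; end=26; A:t2 B:t3
  4. max(4,7)=7c; end=33; A:t4 B:t3
  5. max(7,5)=7c; end=40; A:t4 B:t5
  6. max(3,9)=9c; end=49; A:t6 B:t5
  7. max(9,9)=9c; end=58; A:t6 B:t7
  8. max(2,5)=5c; end=63; A:t8 B:t7
  9. 9=9c; end=72; A:t8 B:t7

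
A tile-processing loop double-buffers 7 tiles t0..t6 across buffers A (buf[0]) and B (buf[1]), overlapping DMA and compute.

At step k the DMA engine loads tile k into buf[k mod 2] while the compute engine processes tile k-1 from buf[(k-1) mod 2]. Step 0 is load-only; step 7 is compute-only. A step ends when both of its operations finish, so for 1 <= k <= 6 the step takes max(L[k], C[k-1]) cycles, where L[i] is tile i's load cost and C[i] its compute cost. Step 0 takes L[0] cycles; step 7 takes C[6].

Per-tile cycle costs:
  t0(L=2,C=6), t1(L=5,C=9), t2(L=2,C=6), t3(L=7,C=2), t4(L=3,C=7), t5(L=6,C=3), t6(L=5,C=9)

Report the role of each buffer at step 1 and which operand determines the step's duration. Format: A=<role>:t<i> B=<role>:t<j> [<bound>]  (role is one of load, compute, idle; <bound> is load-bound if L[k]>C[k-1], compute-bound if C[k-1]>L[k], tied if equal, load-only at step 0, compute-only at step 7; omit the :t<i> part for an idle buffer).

  0. 2=2c; end=2; A:t0 B:-
  1. max(5,6)=6c; end=8; A:t0 B:t1
  2. max(2,9)=9c; end=17; A:t2 B:t1
  3. max(7,6)=7c; end=24; A:t2 B:t3
  4. max(3,2)=3c; end=27; A:t4 B:t3
  5. max(6,7)=7c; end=34; A:t4 B:t5
  6. max(5,3)=5c; end=39; A:t6 B:t5
  7. 9=9c; end=48; A:t6 B:t5

step 1: A=compute:t0 B=load:t1 [compute-bound]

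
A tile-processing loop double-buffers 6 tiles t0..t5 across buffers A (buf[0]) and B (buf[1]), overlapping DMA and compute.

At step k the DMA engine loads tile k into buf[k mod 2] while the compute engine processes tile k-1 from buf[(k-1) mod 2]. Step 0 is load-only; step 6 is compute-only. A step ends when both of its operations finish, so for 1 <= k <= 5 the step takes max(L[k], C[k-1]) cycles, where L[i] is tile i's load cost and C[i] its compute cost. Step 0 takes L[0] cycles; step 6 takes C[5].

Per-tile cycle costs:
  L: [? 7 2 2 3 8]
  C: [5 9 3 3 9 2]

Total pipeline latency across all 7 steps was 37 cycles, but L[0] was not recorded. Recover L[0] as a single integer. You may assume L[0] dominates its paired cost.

L[0] = 4

step 0 | dur = L[0]=? = L[0]  (unknown; binding)
step 1 | dur = max(L[1]=7, C[0]=5) = 7
step 2 | dur = max(L[2]=2, C[1]=9) = 9
step 3 | dur = max(L[3]=2, C[2]=3) = 3
step 4 | dur = max(L[4]=3, C[3]=3) = 3
step 5 | dur = max(L[5]=8, C[4]=9) = 9
step 6 | dur = C[5]=2 = 2
sum of known step durations = 33
dur[0] = total - known = 37 - 33 = 4
L[0] is the binding max in step 0, so L[0] = dur[0] = 4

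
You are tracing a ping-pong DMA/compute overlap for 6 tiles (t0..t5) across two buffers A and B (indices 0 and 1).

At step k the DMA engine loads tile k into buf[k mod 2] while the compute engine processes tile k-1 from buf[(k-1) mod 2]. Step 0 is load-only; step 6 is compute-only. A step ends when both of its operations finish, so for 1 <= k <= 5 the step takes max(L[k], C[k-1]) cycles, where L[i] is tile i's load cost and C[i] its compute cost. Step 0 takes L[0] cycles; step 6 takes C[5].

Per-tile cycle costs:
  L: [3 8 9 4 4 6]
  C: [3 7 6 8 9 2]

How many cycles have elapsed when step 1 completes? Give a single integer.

end_cycle[1] = 11

  0. 3=3c; end=3; A:t0 B:-
  1. max(8,3)=8c; end=11; A:t0 B:t1
  2. max(9,7)=9c; end=20; A:t2 B:t1
  3. max(4,6)=6c; end=26; A:t2 B:t3
  4. max(4,8)=8c; end=34; A:t4 B:t3
  5. max(6,9)=9c; end=43; A:t4 B:t5
  6. 2=2c; end=45; A:t4 B:t5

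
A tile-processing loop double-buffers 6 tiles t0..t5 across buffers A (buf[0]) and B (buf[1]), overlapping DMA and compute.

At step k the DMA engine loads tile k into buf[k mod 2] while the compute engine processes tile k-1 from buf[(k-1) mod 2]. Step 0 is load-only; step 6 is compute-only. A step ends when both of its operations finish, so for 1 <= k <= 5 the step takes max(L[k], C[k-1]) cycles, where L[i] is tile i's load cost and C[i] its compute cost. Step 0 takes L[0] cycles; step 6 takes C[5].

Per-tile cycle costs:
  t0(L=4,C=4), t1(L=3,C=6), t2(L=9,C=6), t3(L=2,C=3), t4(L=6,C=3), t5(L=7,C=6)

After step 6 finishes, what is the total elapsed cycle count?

end_cycle[6] = 42

  0. 4=4c; end=4; A:t0 B:-
  1. max(3,4)=4c; end=8; A:t0 B:t1
  2. max(9,6)=9c; end=17; A:t2 B:t1
  3. max(2,6)=6c; end=23; A:t2 B:t3
  4. max(6,3)=6c; end=29; A:t4 B:t3
  5. max(7,3)=7c; end=36; A:t4 B:t5
  6. 6=6c; end=42; A:t4 B:t5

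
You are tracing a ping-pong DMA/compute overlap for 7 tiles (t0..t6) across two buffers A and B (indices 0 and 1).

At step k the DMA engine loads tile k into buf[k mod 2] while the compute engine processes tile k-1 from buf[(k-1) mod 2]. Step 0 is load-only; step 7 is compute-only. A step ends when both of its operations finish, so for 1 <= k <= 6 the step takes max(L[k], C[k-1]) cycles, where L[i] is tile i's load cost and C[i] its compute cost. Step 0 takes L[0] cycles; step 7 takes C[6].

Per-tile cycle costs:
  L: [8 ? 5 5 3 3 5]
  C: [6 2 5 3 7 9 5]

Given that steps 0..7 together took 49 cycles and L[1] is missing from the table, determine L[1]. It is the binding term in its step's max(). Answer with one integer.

step 0 | dur = L[0]=8 = 8
step 1 | dur = max(L[1]=?, C[0]=6) = L[1]  (unknown; binding)
step 2 | dur = max(L[2]=5, C[1]=2) = 5
step 3 | dur = max(L[3]=5, C[2]=5) = 5
step 4 | dur = max(L[4]=3, C[3]=3) = 3
step 5 | dur = max(L[5]=3, C[4]=7) = 7
step 6 | dur = max(L[6]=5, C[5]=9) = 9
step 7 | dur = C[6]=5 = 5
sum of known step durations = 42
dur[1] = total - known = 49 - 42 = 7
L[1] is the binding max in step 1, so L[1] = dur[1] = 7

L[1] = 7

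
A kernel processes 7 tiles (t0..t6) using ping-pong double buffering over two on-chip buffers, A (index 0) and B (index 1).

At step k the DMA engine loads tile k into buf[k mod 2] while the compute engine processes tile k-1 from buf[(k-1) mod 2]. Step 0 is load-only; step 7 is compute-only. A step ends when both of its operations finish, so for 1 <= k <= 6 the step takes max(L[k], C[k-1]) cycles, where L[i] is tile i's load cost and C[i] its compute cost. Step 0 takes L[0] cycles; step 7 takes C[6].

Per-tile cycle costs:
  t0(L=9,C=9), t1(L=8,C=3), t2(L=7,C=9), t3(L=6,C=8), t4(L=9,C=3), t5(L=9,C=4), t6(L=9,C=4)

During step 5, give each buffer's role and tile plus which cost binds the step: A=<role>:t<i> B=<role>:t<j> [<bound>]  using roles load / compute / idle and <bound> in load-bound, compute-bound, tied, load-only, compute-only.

  0. 9=9c; end=9; A:t0 B:-
  1. max(8,9)=9c; end=18; A:t0 B:t1
  2. max(7,3)=7c; end=25; A:t2 B:t1
  3. max(6,9)=9c; end=34; A:t2 B:t3
  4. max(9,8)=9c; end=43; A:t4 B:t3
  5. max(9,3)=9c; end=52; A:t4 B:t5
  6. max(9,4)=9c; end=61; A:t6 B:t5
  7. 4=4c; end=65; A:t6 B:t5

step 5: A=compute:t4 B=load:t5 [load-bound]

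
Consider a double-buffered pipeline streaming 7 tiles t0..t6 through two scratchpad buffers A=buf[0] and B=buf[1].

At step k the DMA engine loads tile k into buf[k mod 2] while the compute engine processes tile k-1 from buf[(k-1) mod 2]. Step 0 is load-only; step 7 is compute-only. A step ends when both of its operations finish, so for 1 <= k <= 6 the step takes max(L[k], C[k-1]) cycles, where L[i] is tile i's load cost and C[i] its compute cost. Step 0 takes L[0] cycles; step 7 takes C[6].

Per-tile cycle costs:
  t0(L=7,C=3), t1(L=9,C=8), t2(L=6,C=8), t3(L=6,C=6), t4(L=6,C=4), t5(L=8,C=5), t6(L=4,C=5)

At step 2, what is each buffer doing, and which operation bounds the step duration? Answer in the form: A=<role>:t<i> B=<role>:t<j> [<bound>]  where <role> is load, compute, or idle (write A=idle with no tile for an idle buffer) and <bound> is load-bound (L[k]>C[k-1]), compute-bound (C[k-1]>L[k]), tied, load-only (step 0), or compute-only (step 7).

step 2: A=load:t2 B=compute:t1 [compute-bound]

[0] DMA t0→A (7c) ∥ CU idle ⇒ 7c, clock 7
[1] DMA t1→B (9c) ∥ CU A:t0 (3c) ⇒ 9c, clock 16
[2] DMA t2→A (6c) ∥ CU B:t1 (8c) ⇒ 8c, clock 24
[3] DMA t3→B (6c) ∥ CU A:t2 (8c) ⇒ 8c, clock 32
[4] DMA t4→A (6c) ∥ CU B:t3 (6c) ⇒ 6c, clock 38
[5] DMA t5→B (8c) ∥ CU A:t4 (4c) ⇒ 8c, clock 46
[6] DMA t6→A (4c) ∥ CU B:t5 (5c) ⇒ 5c, clock 51
[7] DMA idle ∥ CU A:t6 (5c) ⇒ 5c, clock 56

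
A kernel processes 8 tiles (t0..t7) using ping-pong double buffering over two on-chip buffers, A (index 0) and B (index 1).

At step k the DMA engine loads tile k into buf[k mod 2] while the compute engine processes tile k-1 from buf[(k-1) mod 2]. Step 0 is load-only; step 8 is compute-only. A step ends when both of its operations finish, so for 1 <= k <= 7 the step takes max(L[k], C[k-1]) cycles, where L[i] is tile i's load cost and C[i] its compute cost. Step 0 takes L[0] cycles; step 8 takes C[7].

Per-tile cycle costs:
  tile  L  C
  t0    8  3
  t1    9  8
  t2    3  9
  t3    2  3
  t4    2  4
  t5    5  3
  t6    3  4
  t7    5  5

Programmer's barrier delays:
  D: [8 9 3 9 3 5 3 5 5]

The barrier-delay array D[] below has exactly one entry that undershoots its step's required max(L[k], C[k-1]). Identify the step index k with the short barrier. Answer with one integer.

k=0 barrier L[0]=8→8c, D[0]=8 ok
k=1 barrier max(L[1]=9,C[0]=3)→9c, D[1]=9 ok
k=2 barrier max(L[2]=3,C[1]=8)→8c, D[2]=3 SHORT
k=3 barrier max(L[3]=2,C[2]=9)→9c, D[3]=9 ok
k=4 barrier max(L[4]=2,C[3]=3)→3c, D[4]=3 ok
k=5 barrier max(L[5]=5,C[4]=4)→5c, D[5]=5 ok
k=6 barrier max(L[6]=3,C[5]=3)→3c, D[6]=3 ok
k=7 barrier max(L[7]=5,C[6]=4)→5c, D[7]=5 ok
k=8 barrier C[7]=5→5c, D[8]=5 ok

hazard at step 2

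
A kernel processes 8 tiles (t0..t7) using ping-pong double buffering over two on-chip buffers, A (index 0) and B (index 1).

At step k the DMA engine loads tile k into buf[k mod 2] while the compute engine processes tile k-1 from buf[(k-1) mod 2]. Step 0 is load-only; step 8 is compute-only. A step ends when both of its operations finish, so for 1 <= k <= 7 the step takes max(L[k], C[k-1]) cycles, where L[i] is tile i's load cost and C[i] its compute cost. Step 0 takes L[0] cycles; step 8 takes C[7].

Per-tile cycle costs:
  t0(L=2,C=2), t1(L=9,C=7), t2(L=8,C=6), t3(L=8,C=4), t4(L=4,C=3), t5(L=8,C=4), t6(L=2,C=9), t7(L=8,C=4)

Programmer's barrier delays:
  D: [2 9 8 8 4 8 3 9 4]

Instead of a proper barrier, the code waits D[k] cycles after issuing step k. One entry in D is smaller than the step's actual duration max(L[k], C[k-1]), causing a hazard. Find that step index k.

step 0: need L[0]=2 = 2; D[0]=2 ok
step 1: need max(L[1]=9,C[0]=2) = 9; D[1]=9 ok
step 2: need max(L[2]=8,C[1]=7) = 8; D[2]=8 ok
step 3: need max(L[3]=8,C[2]=6) = 8; D[3]=8 ok
step 4: need max(L[4]=4,C[3]=4) = 4; D[4]=4 ok
step 5: need max(L[5]=8,C[4]=3) = 8; D[5]=8 ok
step 6: need max(L[6]=2,C[5]=4) = 4; D[6]=3 SHORT
step 7: need max(L[7]=8,C[6]=9) = 9; D[7]=9 ok
step 8: need C[7]=4 = 4; D[8]=4 ok

hazard at step 6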